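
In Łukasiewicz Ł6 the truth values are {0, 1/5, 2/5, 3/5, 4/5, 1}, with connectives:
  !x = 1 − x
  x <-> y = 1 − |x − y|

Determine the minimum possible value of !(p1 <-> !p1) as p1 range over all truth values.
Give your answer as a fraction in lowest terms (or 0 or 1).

Take p1 = 2/5:
!p1 = !2/5 = 3/5
p1 <-> !p1 = 2/5 <-> 3/5 = 4/5
!(p1 <-> !p1) = !4/5 = 1/5
No assignment yields a value below 1/5, so this is the minimum.

1/5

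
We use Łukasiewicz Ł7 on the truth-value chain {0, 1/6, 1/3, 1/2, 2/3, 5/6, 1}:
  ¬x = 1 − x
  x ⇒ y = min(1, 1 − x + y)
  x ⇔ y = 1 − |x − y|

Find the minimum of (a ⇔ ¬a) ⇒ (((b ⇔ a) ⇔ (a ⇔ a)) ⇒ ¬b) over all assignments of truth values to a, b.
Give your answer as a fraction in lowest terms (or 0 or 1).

Take a = 1/2, b = 1/2:
¬a = ¬1/2 = 1/2
a ⇔ ¬a = 1/2 ⇔ 1/2 = 1
b ⇔ a = 1/2 ⇔ 1/2 = 1
a ⇔ a = 1/2 ⇔ 1/2 = 1
(b ⇔ a) ⇔ (a ⇔ a) = 1 ⇔ 1 = 1
¬b = ¬1/2 = 1/2
((b ⇔ a) ⇔ (a ⇔ a)) ⇒ ¬b = 1 ⇒ 1/2 = 1/2
(a ⇔ ¬a) ⇒ (((b ⇔ a) ⇔ (a ⇔ a)) ⇒ ¬b) = 1 ⇒ 1/2 = 1/2
No assignment yields a value below 1/2, so this is the minimum.

1/2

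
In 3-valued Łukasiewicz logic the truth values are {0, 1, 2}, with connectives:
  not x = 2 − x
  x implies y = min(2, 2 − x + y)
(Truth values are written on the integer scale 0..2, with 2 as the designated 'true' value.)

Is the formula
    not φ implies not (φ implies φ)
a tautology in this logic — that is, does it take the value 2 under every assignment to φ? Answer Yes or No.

No

Counterexample: take φ = 0.
not φ = not 0 = 2
φ implies φ = 0 implies 0 = 2
not (φ implies φ) = not 2 = 0
not φ implies not (φ implies φ) = 2 implies 0 = 0
This gives 0 ≠ 2.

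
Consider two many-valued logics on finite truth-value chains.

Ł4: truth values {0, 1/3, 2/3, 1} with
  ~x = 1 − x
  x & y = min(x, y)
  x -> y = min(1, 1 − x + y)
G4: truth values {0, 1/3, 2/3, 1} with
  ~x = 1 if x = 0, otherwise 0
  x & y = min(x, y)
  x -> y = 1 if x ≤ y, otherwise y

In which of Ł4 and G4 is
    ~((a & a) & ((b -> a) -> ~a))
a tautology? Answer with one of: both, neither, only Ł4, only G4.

In Ł4: at a = 1/3, b = 0 the value is 2/3 — not a tautology.
In G4: every assignment gives 1 — tautology.

only G4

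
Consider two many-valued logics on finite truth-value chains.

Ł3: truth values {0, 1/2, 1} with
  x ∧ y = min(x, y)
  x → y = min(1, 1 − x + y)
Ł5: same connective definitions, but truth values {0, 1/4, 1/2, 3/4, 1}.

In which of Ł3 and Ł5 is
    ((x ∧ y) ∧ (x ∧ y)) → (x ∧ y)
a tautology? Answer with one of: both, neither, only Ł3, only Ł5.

In Ł3: every assignment gives 1 — tautology.
In Ł5: every assignment gives 1 — tautology.

both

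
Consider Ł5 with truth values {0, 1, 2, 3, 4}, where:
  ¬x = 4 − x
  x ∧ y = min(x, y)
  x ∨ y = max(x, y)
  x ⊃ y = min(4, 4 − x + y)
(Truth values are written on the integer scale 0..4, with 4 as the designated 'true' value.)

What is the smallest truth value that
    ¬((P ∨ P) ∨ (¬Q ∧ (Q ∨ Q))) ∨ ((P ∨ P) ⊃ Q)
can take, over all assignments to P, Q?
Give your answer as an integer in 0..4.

0

Take P = 4, Q = 0:
P ∨ P = 4 ∨ 4 = 4
¬Q = ¬0 = 4
Q ∨ Q = 0 ∨ 0 = 0
¬Q ∧ (Q ∨ Q) = 4 ∧ 0 = 0
(P ∨ P) ∨ (¬Q ∧ (Q ∨ Q)) = 4 ∨ 0 = 4
¬((P ∨ P) ∨ (¬Q ∧ (Q ∨ Q))) = ¬4 = 0
P ∨ P = 4 ∨ 4 = 4
(P ∨ P) ⊃ Q = 4 ⊃ 0 = 0
¬((P ∨ P) ∨ (¬Q ∧ (Q ∨ Q))) ∨ ((P ∨ P) ⊃ Q) = 0 ∨ 0 = 0
No assignment yields a value below 0, so this is the minimum.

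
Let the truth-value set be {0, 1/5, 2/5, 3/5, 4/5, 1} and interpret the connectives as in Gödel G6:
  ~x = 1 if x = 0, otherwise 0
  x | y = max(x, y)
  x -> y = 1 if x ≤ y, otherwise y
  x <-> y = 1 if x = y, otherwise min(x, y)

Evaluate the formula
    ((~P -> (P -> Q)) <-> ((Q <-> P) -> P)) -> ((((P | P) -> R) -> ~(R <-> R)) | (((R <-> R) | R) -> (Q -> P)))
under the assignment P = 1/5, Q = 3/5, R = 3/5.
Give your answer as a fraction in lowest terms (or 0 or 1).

1/5

~P = ~1/5 = 0
P -> Q = 1/5 -> 3/5 = 1
~P -> (P -> Q) = 0 -> 1 = 1
Q <-> P = 3/5 <-> 1/5 = 1/5
(Q <-> P) -> P = 1/5 -> 1/5 = 1
(~P -> (P -> Q)) <-> ((Q <-> P) -> P) = 1 <-> 1 = 1
P | P = 1/5 | 1/5 = 1/5
(P | P) -> R = 1/5 -> 3/5 = 1
R <-> R = 3/5 <-> 3/5 = 1
~(R <-> R) = ~1 = 0
((P | P) -> R) -> ~(R <-> R) = 1 -> 0 = 0
R <-> R = 3/5 <-> 3/5 = 1
(R <-> R) | R = 1 | 3/5 = 1
Q -> P = 3/5 -> 1/5 = 1/5
((R <-> R) | R) -> (Q -> P) = 1 -> 1/5 = 1/5
(((P | P) -> R) -> ~(R <-> R)) | (((R <-> R) | R) -> (Q -> P)) = 0 | 1/5 = 1/5
((~P -> (P -> Q)) <-> ((Q <-> P) -> P)) -> ((((P | P) -> R) -> ~(R <-> R)) | (((R <-> R) | R) -> (Q -> P))) = 1 -> 1/5 = 1/5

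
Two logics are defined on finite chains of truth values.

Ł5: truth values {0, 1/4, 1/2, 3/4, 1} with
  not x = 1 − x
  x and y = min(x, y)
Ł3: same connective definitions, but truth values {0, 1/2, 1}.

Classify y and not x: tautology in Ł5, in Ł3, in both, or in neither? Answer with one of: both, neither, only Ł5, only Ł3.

In Ł5: at x = 0, y = 0 the value is 0 — not a tautology.
In Ł3: at x = 0, y = 0 the value is 0 — not a tautology.

neither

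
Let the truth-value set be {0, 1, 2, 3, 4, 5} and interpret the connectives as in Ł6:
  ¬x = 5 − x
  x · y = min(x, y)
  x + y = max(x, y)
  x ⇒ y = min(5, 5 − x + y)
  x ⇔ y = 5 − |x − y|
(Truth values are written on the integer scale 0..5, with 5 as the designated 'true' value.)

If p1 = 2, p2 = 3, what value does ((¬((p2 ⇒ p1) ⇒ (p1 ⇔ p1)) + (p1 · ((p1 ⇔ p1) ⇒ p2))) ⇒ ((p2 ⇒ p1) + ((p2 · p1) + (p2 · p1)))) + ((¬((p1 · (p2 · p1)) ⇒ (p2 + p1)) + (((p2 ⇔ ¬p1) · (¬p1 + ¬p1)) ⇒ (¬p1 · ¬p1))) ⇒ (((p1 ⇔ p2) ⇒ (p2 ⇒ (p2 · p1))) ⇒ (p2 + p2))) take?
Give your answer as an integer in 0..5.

p2 ⇒ p1 = 3 ⇒ 2 = 4
p1 ⇔ p1 = 2 ⇔ 2 = 5
(p2 ⇒ p1) ⇒ (p1 ⇔ p1) = 4 ⇒ 5 = 5
¬((p2 ⇒ p1) ⇒ (p1 ⇔ p1)) = ¬5 = 0
p1 ⇔ p1 = 2 ⇔ 2 = 5
(p1 ⇔ p1) ⇒ p2 = 5 ⇒ 3 = 3
p1 · ((p1 ⇔ p1) ⇒ p2) = 2 · 3 = 2
¬((p2 ⇒ p1) ⇒ (p1 ⇔ p1)) + (p1 · ((p1 ⇔ p1) ⇒ p2)) = 0 + 2 = 2
p2 ⇒ p1 = 3 ⇒ 2 = 4
p2 · p1 = 3 · 2 = 2
p2 · p1 = 3 · 2 = 2
(p2 · p1) + (p2 · p1) = 2 + 2 = 2
(p2 ⇒ p1) + ((p2 · p1) + (p2 · p1)) = 4 + 2 = 4
(¬((p2 ⇒ p1) ⇒ (p1 ⇔ p1)) + (p1 · ((p1 ⇔ p1) ⇒ p2))) ⇒ ((p2 ⇒ p1) + ((p2 · p1) + (p2 · p1))) = 2 ⇒ 4 = 5
p2 · p1 = 3 · 2 = 2
p1 · (p2 · p1) = 2 · 2 = 2
p2 + p1 = 3 + 2 = 3
(p1 · (p2 · p1)) ⇒ (p2 + p1) = 2 ⇒ 3 = 5
¬((p1 · (p2 · p1)) ⇒ (p2 + p1)) = ¬5 = 0
¬p1 = ¬2 = 3
p2 ⇔ ¬p1 = 3 ⇔ 3 = 5
¬p1 = ¬2 = 3
¬p1 = ¬2 = 3
¬p1 + ¬p1 = 3 + 3 = 3
(p2 ⇔ ¬p1) · (¬p1 + ¬p1) = 5 · 3 = 3
¬p1 = ¬2 = 3
¬p1 = ¬2 = 3
¬p1 · ¬p1 = 3 · 3 = 3
((p2 ⇔ ¬p1) · (¬p1 + ¬p1)) ⇒ (¬p1 · ¬p1) = 3 ⇒ 3 = 5
¬((p1 · (p2 · p1)) ⇒ (p2 + p1)) + (((p2 ⇔ ¬p1) · (¬p1 + ¬p1)) ⇒ (¬p1 · ¬p1)) = 0 + 5 = 5
p1 ⇔ p2 = 2 ⇔ 3 = 4
p2 · p1 = 3 · 2 = 2
p2 ⇒ (p2 · p1) = 3 ⇒ 2 = 4
(p1 ⇔ p2) ⇒ (p2 ⇒ (p2 · p1)) = 4 ⇒ 4 = 5
p2 + p2 = 3 + 3 = 3
((p1 ⇔ p2) ⇒ (p2 ⇒ (p2 · p1))) ⇒ (p2 + p2) = 5 ⇒ 3 = 3
(¬((p1 · (p2 · p1)) ⇒ (p2 + p1)) + (((p2 ⇔ ¬p1) · (¬p1 + ¬p1)) ⇒ (¬p1 · ¬p1))) ⇒ (((p1 ⇔ p2) ⇒ (p2 ⇒ (p2 · p1))) ⇒ (p2 + p2)) = 5 ⇒ 3 = 3
((¬((p2 ⇒ p1) ⇒ (p1 ⇔ p1)) + (p1 · ((p1 ⇔ p1) ⇒ p2))) ⇒ ((p2 ⇒ p1) + ((p2 · p1) + (p2 · p1)))) + ((¬((p1 · (p2 · p1)) ⇒ (p2 + p1)) + (((p2 ⇔ ¬p1) · (¬p1 + ¬p1)) ⇒ (¬p1 · ¬p1))) ⇒ (((p1 ⇔ p2) ⇒ (p2 ⇒ (p2 · p1))) ⇒ (p2 + p2))) = 5 + 3 = 5

5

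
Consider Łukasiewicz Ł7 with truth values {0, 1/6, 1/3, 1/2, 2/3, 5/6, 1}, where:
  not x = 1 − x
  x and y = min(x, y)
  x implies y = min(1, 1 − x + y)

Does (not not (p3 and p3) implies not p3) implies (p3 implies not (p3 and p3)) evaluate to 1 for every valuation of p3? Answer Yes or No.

p3 = 0 ↦ 1
p3 = 1/6 ↦ 1
p3 = 1/3 ↦ 1
p3 = 1/2 ↦ 1
p3 = 2/3 ↦ 1
p3 = 5/6 ↦ 1
p3 = 1 ↦ 1
Every assignment gives a value ≥ 1.

Yes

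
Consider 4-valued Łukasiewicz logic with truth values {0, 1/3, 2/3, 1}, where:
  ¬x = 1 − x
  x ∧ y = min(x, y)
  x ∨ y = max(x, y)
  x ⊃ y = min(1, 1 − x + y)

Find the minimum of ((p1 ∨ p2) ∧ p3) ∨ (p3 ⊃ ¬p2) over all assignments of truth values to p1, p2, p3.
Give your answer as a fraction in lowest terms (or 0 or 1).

Take p1 = 0, p2 = 1/3, p3 = 1:
p1 ∨ p2 = 0 ∨ 1/3 = 1/3
(p1 ∨ p2) ∧ p3 = 1/3 ∧ 1 = 1/3
¬p2 = ¬1/3 = 2/3
p3 ⊃ ¬p2 = 1 ⊃ 2/3 = 2/3
((p1 ∨ p2) ∧ p3) ∨ (p3 ⊃ ¬p2) = 1/3 ∨ 2/3 = 2/3
No assignment yields a value below 2/3, so this is the minimum.

2/3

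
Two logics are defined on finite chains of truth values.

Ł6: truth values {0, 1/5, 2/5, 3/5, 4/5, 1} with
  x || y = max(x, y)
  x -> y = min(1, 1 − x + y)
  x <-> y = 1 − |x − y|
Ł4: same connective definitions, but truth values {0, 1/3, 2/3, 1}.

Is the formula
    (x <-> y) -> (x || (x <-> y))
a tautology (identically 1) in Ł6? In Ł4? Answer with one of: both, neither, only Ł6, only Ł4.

both

In Ł6: every assignment gives 1 — tautology.
In Ł4: every assignment gives 1 — tautology.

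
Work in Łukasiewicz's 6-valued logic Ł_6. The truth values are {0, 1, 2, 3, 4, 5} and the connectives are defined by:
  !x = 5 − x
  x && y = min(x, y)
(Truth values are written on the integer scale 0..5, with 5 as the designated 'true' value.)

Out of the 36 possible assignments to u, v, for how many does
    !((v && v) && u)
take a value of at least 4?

20

value 5: 11 assignments (counts)
value 4: 9 assignments (counts)
value 3: 7 assignments
value 2: 5 assignments
value 1: 3 assignments
value 0: 1 assignment
So 20 of the 36 assignments meet the threshold.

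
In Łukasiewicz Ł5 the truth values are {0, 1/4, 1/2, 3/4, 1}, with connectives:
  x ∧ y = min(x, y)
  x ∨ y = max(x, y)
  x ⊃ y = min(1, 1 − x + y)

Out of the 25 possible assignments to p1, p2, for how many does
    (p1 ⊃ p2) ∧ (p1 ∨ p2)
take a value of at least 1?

5

value 1: 5 assignments (counts)
value 3/4: 6 assignments
value 1/2: 7 assignments
value 1/4: 5 assignments
value 0: 2 assignments
So 5 of the 25 assignments meet the threshold.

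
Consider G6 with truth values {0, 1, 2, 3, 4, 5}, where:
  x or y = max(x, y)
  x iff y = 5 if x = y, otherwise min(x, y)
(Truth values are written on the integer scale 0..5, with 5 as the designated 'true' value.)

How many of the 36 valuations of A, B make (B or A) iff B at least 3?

24

value 5: 21 assignments (counts)
value 4: 1 assignment (counts)
value 3: 2 assignments (counts)
value 2: 3 assignments
value 1: 4 assignments
value 0: 5 assignments
So 24 of the 36 assignments meet the threshold.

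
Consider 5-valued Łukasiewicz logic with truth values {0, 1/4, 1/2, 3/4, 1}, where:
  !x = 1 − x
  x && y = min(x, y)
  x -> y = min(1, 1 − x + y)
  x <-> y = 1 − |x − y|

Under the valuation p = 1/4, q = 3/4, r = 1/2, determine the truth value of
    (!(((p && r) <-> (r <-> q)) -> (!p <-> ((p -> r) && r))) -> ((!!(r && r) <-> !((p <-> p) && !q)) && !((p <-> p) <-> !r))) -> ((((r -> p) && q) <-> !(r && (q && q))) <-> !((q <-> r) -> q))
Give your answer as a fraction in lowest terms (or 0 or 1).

1/4

p && r = 1/4 && 1/2 = 1/4
r <-> q = 1/2 <-> 3/4 = 3/4
(p && r) <-> (r <-> q) = 1/4 <-> 3/4 = 1/2
!p = !1/4 = 3/4
p -> r = 1/4 -> 1/2 = 1
(p -> r) && r = 1 && 1/2 = 1/2
!p <-> ((p -> r) && r) = 3/4 <-> 1/2 = 3/4
((p && r) <-> (r <-> q)) -> (!p <-> ((p -> r) && r)) = 1/2 -> 3/4 = 1
!(((p && r) <-> (r <-> q)) -> (!p <-> ((p -> r) && r))) = !1 = 0
r && r = 1/2 && 1/2 = 1/2
!(r && r) = !1/2 = 1/2
!!(r && r) = !1/2 = 1/2
p <-> p = 1/4 <-> 1/4 = 1
!q = !3/4 = 1/4
(p <-> p) && !q = 1 && 1/4 = 1/4
!((p <-> p) && !q) = !1/4 = 3/4
!!(r && r) <-> !((p <-> p) && !q) = 1/2 <-> 3/4 = 3/4
p <-> p = 1/4 <-> 1/4 = 1
!r = !1/2 = 1/2
(p <-> p) <-> !r = 1 <-> 1/2 = 1/2
!((p <-> p) <-> !r) = !1/2 = 1/2
(!!(r && r) <-> !((p <-> p) && !q)) && !((p <-> p) <-> !r) = 3/4 && 1/2 = 1/2
!(((p && r) <-> (r <-> q)) -> (!p <-> ((p -> r) && r))) -> ((!!(r && r) <-> !((p <-> p) && !q)) && !((p <-> p) <-> !r)) = 0 -> 1/2 = 1
r -> p = 1/2 -> 1/4 = 3/4
(r -> p) && q = 3/4 && 3/4 = 3/4
q && q = 3/4 && 3/4 = 3/4
r && (q && q) = 1/2 && 3/4 = 1/2
!(r && (q && q)) = !1/2 = 1/2
((r -> p) && q) <-> !(r && (q && q)) = 3/4 <-> 1/2 = 3/4
q <-> r = 3/4 <-> 1/2 = 3/4
(q <-> r) -> q = 3/4 -> 3/4 = 1
!((q <-> r) -> q) = !1 = 0
(((r -> p) && q) <-> !(r && (q && q))) <-> !((q <-> r) -> q) = 3/4 <-> 0 = 1/4
(!(((p && r) <-> (r <-> q)) -> (!p <-> ((p -> r) && r))) -> ((!!(r && r) <-> !((p <-> p) && !q)) && !((p <-> p) <-> !r))) -> ((((r -> p) && q) <-> !(r && (q && q))) <-> !((q <-> r) -> q)) = 1 -> 1/4 = 1/4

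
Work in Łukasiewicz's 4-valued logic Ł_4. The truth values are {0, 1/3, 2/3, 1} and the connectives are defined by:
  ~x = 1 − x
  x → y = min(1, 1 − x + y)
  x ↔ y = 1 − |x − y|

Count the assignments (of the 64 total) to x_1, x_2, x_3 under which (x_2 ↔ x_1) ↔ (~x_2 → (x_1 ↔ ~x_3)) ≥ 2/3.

46

value 1: 20 assignments (counts)
value 2/3: 26 assignments (counts)
value 1/3: 12 assignments
value 0: 6 assignments
So 46 of the 64 assignments meet the threshold.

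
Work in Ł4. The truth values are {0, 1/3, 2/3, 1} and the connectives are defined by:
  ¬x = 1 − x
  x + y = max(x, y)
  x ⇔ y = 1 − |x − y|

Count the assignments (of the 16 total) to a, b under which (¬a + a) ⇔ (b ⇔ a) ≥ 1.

6

a = 0, b = 0 ↦ 1  ≥
a = 0, b = 1/3 ↦ 2/3  <
a = 0, b = 2/3 ↦ 1/3  <
a = 0, b = 1 ↦ 0  <
a = 1/3, b = 0 ↦ 1  ≥
a = 1/3, b = 1/3 ↦ 2/3  <
a = 1/3, b = 2/3 ↦ 1  ≥
a = 1/3, b = 1 ↦ 2/3  <
a = 2/3, b = 0 ↦ 2/3  <
a = 2/3, b = 1/3 ↦ 1  ≥
a = 2/3, b = 2/3 ↦ 2/3  <
a = 2/3, b = 1 ↦ 1  ≥
a = 1, b = 0 ↦ 0  <
a = 1, b = 1/3 ↦ 1/3  <
a = 1, b = 2/3 ↦ 2/3  <
a = 1, b = 1 ↦ 1  ≥
So 6 of the 16 assignments meet the threshold.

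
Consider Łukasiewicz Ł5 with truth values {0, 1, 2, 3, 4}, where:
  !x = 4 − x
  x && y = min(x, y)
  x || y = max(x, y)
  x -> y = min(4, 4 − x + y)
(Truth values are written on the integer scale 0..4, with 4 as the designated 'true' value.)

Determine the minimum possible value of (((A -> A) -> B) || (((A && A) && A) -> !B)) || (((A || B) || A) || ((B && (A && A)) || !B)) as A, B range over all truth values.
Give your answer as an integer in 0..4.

3

Take A = 2, B = 3:
A -> A = 2 -> 2 = 4
(A -> A) -> B = 4 -> 3 = 3
A && A = 2 && 2 = 2
(A && A) && A = 2 && 2 = 2
!B = !3 = 1
((A && A) && A) -> !B = 2 -> 1 = 3
((A -> A) -> B) || (((A && A) && A) -> !B) = 3 || 3 = 3
A || B = 2 || 3 = 3
(A || B) || A = 3 || 2 = 3
A && A = 2 && 2 = 2
B && (A && A) = 3 && 2 = 2
!B = !3 = 1
(B && (A && A)) || !B = 2 || 1 = 2
((A || B) || A) || ((B && (A && A)) || !B) = 3 || 2 = 3
(((A -> A) -> B) || (((A && A) && A) -> !B)) || (((A || B) || A) || ((B && (A && A)) || !B)) = 3 || 3 = 3
No assignment yields a value below 3, so this is the minimum.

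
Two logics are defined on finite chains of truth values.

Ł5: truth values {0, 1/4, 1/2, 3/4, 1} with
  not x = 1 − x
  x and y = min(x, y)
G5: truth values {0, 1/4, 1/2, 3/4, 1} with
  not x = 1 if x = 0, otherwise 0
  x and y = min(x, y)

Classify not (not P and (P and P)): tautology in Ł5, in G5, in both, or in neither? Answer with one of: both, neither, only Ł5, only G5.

In Ł5: at P = 1/4 the value is 3/4 — not a tautology.
In G5: every assignment gives 1 — tautology.

only G5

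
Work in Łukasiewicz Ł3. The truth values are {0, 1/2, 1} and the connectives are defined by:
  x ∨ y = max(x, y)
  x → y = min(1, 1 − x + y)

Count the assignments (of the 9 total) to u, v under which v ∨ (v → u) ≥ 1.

u = 0, v = 0 ↦ 1  ≥
u = 0, v = 1/2 ↦ 1/2  <
u = 0, v = 1 ↦ 1  ≥
u = 1/2, v = 0 ↦ 1  ≥
u = 1/2, v = 1/2 ↦ 1  ≥
u = 1/2, v = 1 ↦ 1  ≥
u = 1, v = 0 ↦ 1  ≥
u = 1, v = 1/2 ↦ 1  ≥
u = 1, v = 1 ↦ 1  ≥
So 8 of the 9 assignments meet the threshold.

8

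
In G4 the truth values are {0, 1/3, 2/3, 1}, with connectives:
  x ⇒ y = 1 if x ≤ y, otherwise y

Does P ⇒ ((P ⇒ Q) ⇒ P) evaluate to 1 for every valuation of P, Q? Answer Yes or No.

P = 0, Q = 0 ↦ 1
P = 0, Q = 1/3 ↦ 1
P = 0, Q = 2/3 ↦ 1
P = 0, Q = 1 ↦ 1
P = 1/3, Q = 0 ↦ 1
P = 1/3, Q = 1/3 ↦ 1
P = 1/3, Q = 2/3 ↦ 1
P = 1/3, Q = 1 ↦ 1
P = 2/3, Q = 0 ↦ 1
P = 2/3, Q = 1/3 ↦ 1
P = 2/3, Q = 2/3 ↦ 1
P = 2/3, Q = 1 ↦ 1
P = 1, Q = 0 ↦ 1
P = 1, Q = 1/3 ↦ 1
P = 1, Q = 2/3 ↦ 1
P = 1, Q = 1 ↦ 1
Every assignment gives a value ≥ 1.

Yes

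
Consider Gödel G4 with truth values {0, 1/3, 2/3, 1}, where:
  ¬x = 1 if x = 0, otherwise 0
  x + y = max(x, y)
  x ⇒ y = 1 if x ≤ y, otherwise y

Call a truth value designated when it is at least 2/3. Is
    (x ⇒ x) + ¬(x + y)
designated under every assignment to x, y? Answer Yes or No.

Yes

x = 0, y = 0 ↦ 1
x = 0, y = 1/3 ↦ 1
x = 0, y = 2/3 ↦ 1
x = 0, y = 1 ↦ 1
x = 1/3, y = 0 ↦ 1
x = 1/3, y = 1/3 ↦ 1
x = 1/3, y = 2/3 ↦ 1
x = 1/3, y = 1 ↦ 1
x = 2/3, y = 0 ↦ 1
x = 2/3, y = 1/3 ↦ 1
x = 2/3, y = 2/3 ↦ 1
x = 2/3, y = 1 ↦ 1
x = 1, y = 0 ↦ 1
x = 1, y = 1/3 ↦ 1
x = 1, y = 2/3 ↦ 1
x = 1, y = 1 ↦ 1
Every assignment gives a value ≥ 2/3.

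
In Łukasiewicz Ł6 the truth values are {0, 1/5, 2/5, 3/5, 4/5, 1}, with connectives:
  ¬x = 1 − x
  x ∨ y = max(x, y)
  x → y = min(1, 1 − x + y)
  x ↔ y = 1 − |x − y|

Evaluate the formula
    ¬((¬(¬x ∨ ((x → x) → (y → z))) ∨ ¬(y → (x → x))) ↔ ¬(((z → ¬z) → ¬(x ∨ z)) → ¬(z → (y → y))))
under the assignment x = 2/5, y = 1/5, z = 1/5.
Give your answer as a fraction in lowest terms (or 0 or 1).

¬x = ¬2/5 = 3/5
x → x = 2/5 → 2/5 = 1
y → z = 1/5 → 1/5 = 1
(x → x) → (y → z) = 1 → 1 = 1
¬x ∨ ((x → x) → (y → z)) = 3/5 ∨ 1 = 1
¬(¬x ∨ ((x → x) → (y → z))) = ¬1 = 0
x → x = 2/5 → 2/5 = 1
y → (x → x) = 1/5 → 1 = 1
¬(y → (x → x)) = ¬1 = 0
¬(¬x ∨ ((x → x) → (y → z))) ∨ ¬(y → (x → x)) = 0 ∨ 0 = 0
¬z = ¬1/5 = 4/5
z → ¬z = 1/5 → 4/5 = 1
x ∨ z = 2/5 ∨ 1/5 = 2/5
¬(x ∨ z) = ¬2/5 = 3/5
(z → ¬z) → ¬(x ∨ z) = 1 → 3/5 = 3/5
y → y = 1/5 → 1/5 = 1
z → (y → y) = 1/5 → 1 = 1
¬(z → (y → y)) = ¬1 = 0
((z → ¬z) → ¬(x ∨ z)) → ¬(z → (y → y)) = 3/5 → 0 = 2/5
¬(((z → ¬z) → ¬(x ∨ z)) → ¬(z → (y → y))) = ¬2/5 = 3/5
(¬(¬x ∨ ((x → x) → (y → z))) ∨ ¬(y → (x → x))) ↔ ¬(((z → ¬z) → ¬(x ∨ z)) → ¬(z → (y → y))) = 0 ↔ 3/5 = 2/5
¬((¬(¬x ∨ ((x → x) → (y → z))) ∨ ¬(y → (x → x))) ↔ ¬(((z → ¬z) → ¬(x ∨ z)) → ¬(z → (y → y)))) = ¬2/5 = 3/5

3/5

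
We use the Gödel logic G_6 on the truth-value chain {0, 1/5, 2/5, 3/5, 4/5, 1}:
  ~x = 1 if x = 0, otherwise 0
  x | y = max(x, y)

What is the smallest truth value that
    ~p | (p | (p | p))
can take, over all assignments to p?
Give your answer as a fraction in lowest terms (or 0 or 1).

Take p = 1/5:
~p = ~1/5 = 0
p | p = 1/5 | 1/5 = 1/5
p | (p | p) = 1/5 | 1/5 = 1/5
~p | (p | (p | p)) = 0 | 1/5 = 1/5
No assignment yields a value below 1/5, so this is the minimum.

1/5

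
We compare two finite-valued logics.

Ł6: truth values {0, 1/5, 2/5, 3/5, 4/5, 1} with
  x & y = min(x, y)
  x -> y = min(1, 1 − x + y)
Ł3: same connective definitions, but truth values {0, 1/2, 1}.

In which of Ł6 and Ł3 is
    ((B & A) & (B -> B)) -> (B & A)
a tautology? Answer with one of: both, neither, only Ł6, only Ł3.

both

In Ł6: every assignment gives 1 — tautology.
In Ł3: every assignment gives 1 — tautology.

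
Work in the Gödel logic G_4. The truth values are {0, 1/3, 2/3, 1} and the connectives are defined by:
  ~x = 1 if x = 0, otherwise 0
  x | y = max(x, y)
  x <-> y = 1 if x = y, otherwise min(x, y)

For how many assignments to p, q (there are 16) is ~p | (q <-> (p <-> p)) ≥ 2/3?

10

p = 0, q = 0 ↦ 1  ≥
p = 0, q = 1/3 ↦ 1  ≥
p = 0, q = 2/3 ↦ 1  ≥
p = 0, q = 1 ↦ 1  ≥
p = 1/3, q = 0 ↦ 0  <
p = 1/3, q = 1/3 ↦ 1/3  <
p = 1/3, q = 2/3 ↦ 2/3  ≥
p = 1/3, q = 1 ↦ 1  ≥
p = 2/3, q = 0 ↦ 0  <
p = 2/3, q = 1/3 ↦ 1/3  <
p = 2/3, q = 2/3 ↦ 2/3  ≥
p = 2/3, q = 1 ↦ 1  ≥
p = 1, q = 0 ↦ 0  <
p = 1, q = 1/3 ↦ 1/3  <
p = 1, q = 2/3 ↦ 2/3  ≥
p = 1, q = 1 ↦ 1  ≥
So 10 of the 16 assignments meet the threshold.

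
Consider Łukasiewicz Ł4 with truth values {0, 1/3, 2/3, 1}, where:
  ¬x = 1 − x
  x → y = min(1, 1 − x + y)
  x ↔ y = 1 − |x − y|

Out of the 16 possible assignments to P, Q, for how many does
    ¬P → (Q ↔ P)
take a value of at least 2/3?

P = 0, Q = 0 ↦ 1  ≥
P = 0, Q = 1/3 ↦ 2/3  ≥
P = 0, Q = 2/3 ↦ 1/3  <
P = 0, Q = 1 ↦ 0  <
P = 1/3, Q = 0 ↦ 1  ≥
P = 1/3, Q = 1/3 ↦ 1  ≥
P = 1/3, Q = 2/3 ↦ 1  ≥
P = 1/3, Q = 1 ↦ 2/3  ≥
P = 2/3, Q = 0 ↦ 1  ≥
P = 2/3, Q = 1/3 ↦ 1  ≥
P = 2/3, Q = 2/3 ↦ 1  ≥
P = 2/3, Q = 1 ↦ 1  ≥
P = 1, Q = 0 ↦ 1  ≥
P = 1, Q = 1/3 ↦ 1  ≥
P = 1, Q = 2/3 ↦ 1  ≥
P = 1, Q = 1 ↦ 1  ≥
So 14 of the 16 assignments meet the threshold.

14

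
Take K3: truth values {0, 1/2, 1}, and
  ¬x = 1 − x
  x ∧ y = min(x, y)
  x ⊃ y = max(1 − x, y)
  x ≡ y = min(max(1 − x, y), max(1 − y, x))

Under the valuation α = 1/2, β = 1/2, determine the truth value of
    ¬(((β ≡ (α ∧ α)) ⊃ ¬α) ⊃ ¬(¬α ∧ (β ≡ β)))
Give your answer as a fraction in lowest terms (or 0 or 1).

α ∧ α = 1/2 ∧ 1/2 = 1/2
β ≡ (α ∧ α) = 1/2 ≡ 1/2 = 1/2
¬α = ¬1/2 = 1/2
(β ≡ (α ∧ α)) ⊃ ¬α = 1/2 ⊃ 1/2 = 1/2
¬α = ¬1/2 = 1/2
β ≡ β = 1/2 ≡ 1/2 = 1/2
¬α ∧ (β ≡ β) = 1/2 ∧ 1/2 = 1/2
¬(¬α ∧ (β ≡ β)) = ¬1/2 = 1/2
((β ≡ (α ∧ α)) ⊃ ¬α) ⊃ ¬(¬α ∧ (β ≡ β)) = 1/2 ⊃ 1/2 = 1/2
¬(((β ≡ (α ∧ α)) ⊃ ¬α) ⊃ ¬(¬α ∧ (β ≡ β))) = ¬1/2 = 1/2

1/2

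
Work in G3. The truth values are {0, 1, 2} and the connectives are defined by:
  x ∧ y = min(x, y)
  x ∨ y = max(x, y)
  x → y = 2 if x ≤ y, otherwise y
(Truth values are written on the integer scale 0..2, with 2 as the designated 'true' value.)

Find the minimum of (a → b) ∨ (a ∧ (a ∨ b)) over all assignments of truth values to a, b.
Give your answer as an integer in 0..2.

Take a = 1, b = 0:
a → b = 1 → 0 = 0
a ∨ b = 1 ∨ 0 = 1
a ∧ (a ∨ b) = 1 ∧ 1 = 1
(a → b) ∨ (a ∧ (a ∨ b)) = 0 ∨ 1 = 1
No assignment yields a value below 1, so this is the minimum.

1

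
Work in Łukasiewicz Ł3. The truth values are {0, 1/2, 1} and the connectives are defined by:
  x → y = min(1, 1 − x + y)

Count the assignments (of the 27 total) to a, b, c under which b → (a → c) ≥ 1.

23

value 1: 23 assignments (counts)
value 1/2: 3 assignments
value 0: 1 assignment
So 23 of the 27 assignments meet the threshold.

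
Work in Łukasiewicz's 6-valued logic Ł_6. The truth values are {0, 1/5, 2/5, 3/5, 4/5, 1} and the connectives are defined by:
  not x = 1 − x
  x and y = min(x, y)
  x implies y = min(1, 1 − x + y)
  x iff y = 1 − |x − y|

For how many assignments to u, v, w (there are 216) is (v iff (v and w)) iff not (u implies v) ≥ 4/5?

44

value 1: 16 assignments (counts)
value 4/5: 28 assignments (counts)
value 3/5: 36 assignments
value 2/5: 40 assignments
value 1/5: 40 assignments
value 0: 56 assignments
So 44 of the 216 assignments meet the threshold.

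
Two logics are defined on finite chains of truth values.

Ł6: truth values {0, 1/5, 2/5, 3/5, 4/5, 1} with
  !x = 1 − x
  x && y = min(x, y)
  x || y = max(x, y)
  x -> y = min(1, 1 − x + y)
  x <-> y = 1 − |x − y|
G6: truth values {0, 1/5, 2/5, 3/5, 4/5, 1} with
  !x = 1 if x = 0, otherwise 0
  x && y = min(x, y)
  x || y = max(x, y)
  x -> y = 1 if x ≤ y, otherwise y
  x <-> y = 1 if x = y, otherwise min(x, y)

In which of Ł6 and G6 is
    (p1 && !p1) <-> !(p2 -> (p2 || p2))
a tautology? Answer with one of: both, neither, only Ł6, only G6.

In Ł6: at p1 = 1/5, p2 = 0 the value is 4/5 — not a tautology.
In G6: every assignment gives 1 — tautology.

only G6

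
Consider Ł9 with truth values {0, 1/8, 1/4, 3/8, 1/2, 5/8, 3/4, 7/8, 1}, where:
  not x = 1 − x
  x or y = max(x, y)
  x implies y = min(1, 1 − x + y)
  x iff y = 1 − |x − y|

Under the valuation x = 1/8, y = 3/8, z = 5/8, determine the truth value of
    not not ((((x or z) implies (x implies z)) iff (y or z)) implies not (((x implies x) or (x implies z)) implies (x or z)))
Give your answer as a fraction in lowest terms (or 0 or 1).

x or z = 1/8 or 5/8 = 5/8
x implies z = 1/8 implies 5/8 = 1
(x or z) implies (x implies z) = 5/8 implies 1 = 1
y or z = 3/8 or 5/8 = 5/8
((x or z) implies (x implies z)) iff (y or z) = 1 iff 5/8 = 5/8
x implies x = 1/8 implies 1/8 = 1
x implies z = 1/8 implies 5/8 = 1
(x implies x) or (x implies z) = 1 or 1 = 1
x or z = 1/8 or 5/8 = 5/8
((x implies x) or (x implies z)) implies (x or z) = 1 implies 5/8 = 5/8
not (((x implies x) or (x implies z)) implies (x or z)) = not 5/8 = 3/8
(((x or z) implies (x implies z)) iff (y or z)) implies not (((x implies x) or (x implies z)) implies (x or z)) = 5/8 implies 3/8 = 3/4
not ((((x or z) implies (x implies z)) iff (y or z)) implies not (((x implies x) or (x implies z)) implies (x or z))) = not 3/4 = 1/4
not not ((((x or z) implies (x implies z)) iff (y or z)) implies not (((x implies x) or (x implies z)) implies (x or z))) = not 1/4 = 3/4

3/4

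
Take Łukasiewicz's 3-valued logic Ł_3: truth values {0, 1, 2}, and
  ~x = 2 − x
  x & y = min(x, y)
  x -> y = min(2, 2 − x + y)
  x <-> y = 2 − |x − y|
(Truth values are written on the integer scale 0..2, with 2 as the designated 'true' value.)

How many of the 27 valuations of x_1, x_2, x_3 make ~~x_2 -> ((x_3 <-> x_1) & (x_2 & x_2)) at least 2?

19

value 2: 19 assignments (counts)
value 1: 6 assignments
value 0: 2 assignments
So 19 of the 27 assignments meet the threshold.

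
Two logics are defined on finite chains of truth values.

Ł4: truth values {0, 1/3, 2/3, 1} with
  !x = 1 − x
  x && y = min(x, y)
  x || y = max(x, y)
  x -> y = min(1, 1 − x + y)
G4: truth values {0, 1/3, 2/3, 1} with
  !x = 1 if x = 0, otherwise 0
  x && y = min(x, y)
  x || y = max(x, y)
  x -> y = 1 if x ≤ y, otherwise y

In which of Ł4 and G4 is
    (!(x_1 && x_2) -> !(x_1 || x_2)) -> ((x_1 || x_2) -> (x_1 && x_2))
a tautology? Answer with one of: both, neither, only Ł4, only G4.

only Ł4

In Ł4: every assignment gives 1 — tautology.
In G4: at x_1 = 1/3, x_2 = 2/3 the value is 1/3 — not a tautology.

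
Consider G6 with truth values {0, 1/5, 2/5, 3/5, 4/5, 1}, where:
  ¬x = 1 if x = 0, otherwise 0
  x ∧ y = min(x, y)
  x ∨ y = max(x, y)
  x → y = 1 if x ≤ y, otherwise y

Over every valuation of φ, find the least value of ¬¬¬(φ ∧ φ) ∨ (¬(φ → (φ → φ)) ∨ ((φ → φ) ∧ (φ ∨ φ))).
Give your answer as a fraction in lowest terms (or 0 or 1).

Take φ = 1/5:
φ ∧ φ = 1/5 ∧ 1/5 = 1/5
¬(φ ∧ φ) = ¬1/5 = 0
¬¬(φ ∧ φ) = ¬0 = 1
¬¬¬(φ ∧ φ) = ¬1 = 0
φ → φ = 1/5 → 1/5 = 1
φ → (φ → φ) = 1/5 → 1 = 1
¬(φ → (φ → φ)) = ¬1 = 0
φ → φ = 1/5 → 1/5 = 1
φ ∨ φ = 1/5 ∨ 1/5 = 1/5
(φ → φ) ∧ (φ ∨ φ) = 1 ∧ 1/5 = 1/5
¬(φ → (φ → φ)) ∨ ((φ → φ) ∧ (φ ∨ φ)) = 0 ∨ 1/5 = 1/5
¬¬¬(φ ∧ φ) ∨ (¬(φ → (φ → φ)) ∨ ((φ → φ) ∧ (φ ∨ φ))) = 0 ∨ 1/5 = 1/5
No assignment yields a value below 1/5, so this is the minimum.

1/5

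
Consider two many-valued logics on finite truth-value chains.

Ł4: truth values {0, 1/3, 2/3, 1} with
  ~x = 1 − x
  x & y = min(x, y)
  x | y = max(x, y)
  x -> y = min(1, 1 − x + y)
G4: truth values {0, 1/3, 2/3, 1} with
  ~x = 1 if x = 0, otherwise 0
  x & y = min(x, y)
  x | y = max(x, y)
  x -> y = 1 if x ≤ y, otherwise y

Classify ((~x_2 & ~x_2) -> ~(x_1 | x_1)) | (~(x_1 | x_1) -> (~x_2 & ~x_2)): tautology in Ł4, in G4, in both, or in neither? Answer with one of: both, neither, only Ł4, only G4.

both

In Ł4: every assignment gives 1 — tautology.
In G4: every assignment gives 1 — tautology.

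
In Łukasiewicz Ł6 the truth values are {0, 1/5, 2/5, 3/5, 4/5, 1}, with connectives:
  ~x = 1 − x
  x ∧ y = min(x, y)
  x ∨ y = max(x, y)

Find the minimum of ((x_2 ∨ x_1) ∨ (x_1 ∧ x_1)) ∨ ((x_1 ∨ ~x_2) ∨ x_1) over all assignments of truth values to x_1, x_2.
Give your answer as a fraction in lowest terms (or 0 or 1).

Take x_1 = 0, x_2 = 2/5:
x_2 ∨ x_1 = 2/5 ∨ 0 = 2/5
x_1 ∧ x_1 = 0 ∧ 0 = 0
(x_2 ∨ x_1) ∨ (x_1 ∧ x_1) = 2/5 ∨ 0 = 2/5
~x_2 = ~2/5 = 3/5
x_1 ∨ ~x_2 = 0 ∨ 3/5 = 3/5
(x_1 ∨ ~x_2) ∨ x_1 = 3/5 ∨ 0 = 3/5
((x_2 ∨ x_1) ∨ (x_1 ∧ x_1)) ∨ ((x_1 ∨ ~x_2) ∨ x_1) = 2/5 ∨ 3/5 = 3/5
No assignment yields a value below 3/5, so this is the minimum.

3/5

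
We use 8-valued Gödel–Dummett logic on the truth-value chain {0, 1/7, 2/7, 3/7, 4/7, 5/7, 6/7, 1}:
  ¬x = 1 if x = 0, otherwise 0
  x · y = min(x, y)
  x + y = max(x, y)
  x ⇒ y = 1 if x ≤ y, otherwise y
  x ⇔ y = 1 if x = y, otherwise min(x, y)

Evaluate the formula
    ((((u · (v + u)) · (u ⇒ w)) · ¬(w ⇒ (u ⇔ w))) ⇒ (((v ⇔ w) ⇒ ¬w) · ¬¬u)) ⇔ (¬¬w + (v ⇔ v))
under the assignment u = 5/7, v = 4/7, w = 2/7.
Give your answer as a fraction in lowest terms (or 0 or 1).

v + u = 4/7 + 5/7 = 5/7
u · (v + u) = 5/7 · 5/7 = 5/7
u ⇒ w = 5/7 ⇒ 2/7 = 2/7
(u · (v + u)) · (u ⇒ w) = 5/7 · 2/7 = 2/7
u ⇔ w = 5/7 ⇔ 2/7 = 2/7
w ⇒ (u ⇔ w) = 2/7 ⇒ 2/7 = 1
¬(w ⇒ (u ⇔ w)) = ¬1 = 0
((u · (v + u)) · (u ⇒ w)) · ¬(w ⇒ (u ⇔ w)) = 2/7 · 0 = 0
v ⇔ w = 4/7 ⇔ 2/7 = 2/7
¬w = ¬2/7 = 0
(v ⇔ w) ⇒ ¬w = 2/7 ⇒ 0 = 0
¬u = ¬5/7 = 0
¬¬u = ¬0 = 1
((v ⇔ w) ⇒ ¬w) · ¬¬u = 0 · 1 = 0
(((u · (v + u)) · (u ⇒ w)) · ¬(w ⇒ (u ⇔ w))) ⇒ (((v ⇔ w) ⇒ ¬w) · ¬¬u) = 0 ⇒ 0 = 1
¬w = ¬2/7 = 0
¬¬w = ¬0 = 1
v ⇔ v = 4/7 ⇔ 4/7 = 1
¬¬w + (v ⇔ v) = 1 + 1 = 1
((((u · (v + u)) · (u ⇒ w)) · ¬(w ⇒ (u ⇔ w))) ⇒ (((v ⇔ w) ⇒ ¬w) · ¬¬u)) ⇔ (¬¬w + (v ⇔ v)) = 1 ⇔ 1 = 1

1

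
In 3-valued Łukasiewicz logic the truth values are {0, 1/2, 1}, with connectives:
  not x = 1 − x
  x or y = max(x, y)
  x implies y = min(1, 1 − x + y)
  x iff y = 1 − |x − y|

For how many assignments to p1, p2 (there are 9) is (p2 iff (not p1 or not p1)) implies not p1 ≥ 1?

6

p1 = 0, p2 = 0 ↦ 1  ≥
p1 = 0, p2 = 1/2 ↦ 1  ≥
p1 = 0, p2 = 1 ↦ 1  ≥
p1 = 1/2, p2 = 0 ↦ 1  ≥
p1 = 1/2, p2 = 1/2 ↦ 1/2  <
p1 = 1/2, p2 = 1 ↦ 1  ≥
p1 = 1, p2 = 0 ↦ 0  <
p1 = 1, p2 = 1/2 ↦ 1/2  <
p1 = 1, p2 = 1 ↦ 1  ≥
So 6 of the 9 assignments meet the threshold.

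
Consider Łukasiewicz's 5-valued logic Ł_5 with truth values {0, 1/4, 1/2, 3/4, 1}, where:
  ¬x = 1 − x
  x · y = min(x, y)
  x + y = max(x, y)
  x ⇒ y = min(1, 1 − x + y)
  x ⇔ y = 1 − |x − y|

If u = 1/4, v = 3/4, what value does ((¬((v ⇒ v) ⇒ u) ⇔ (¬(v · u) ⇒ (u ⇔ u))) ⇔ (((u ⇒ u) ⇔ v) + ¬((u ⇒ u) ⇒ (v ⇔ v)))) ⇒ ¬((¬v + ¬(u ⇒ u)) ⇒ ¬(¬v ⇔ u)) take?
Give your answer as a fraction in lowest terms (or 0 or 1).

1/4

v ⇒ v = 3/4 ⇒ 3/4 = 1
(v ⇒ v) ⇒ u = 1 ⇒ 1/4 = 1/4
¬((v ⇒ v) ⇒ u) = ¬1/4 = 3/4
v · u = 3/4 · 1/4 = 1/4
¬(v · u) = ¬1/4 = 3/4
u ⇔ u = 1/4 ⇔ 1/4 = 1
¬(v · u) ⇒ (u ⇔ u) = 3/4 ⇒ 1 = 1
¬((v ⇒ v) ⇒ u) ⇔ (¬(v · u) ⇒ (u ⇔ u)) = 3/4 ⇔ 1 = 3/4
u ⇒ u = 1/4 ⇒ 1/4 = 1
(u ⇒ u) ⇔ v = 1 ⇔ 3/4 = 3/4
u ⇒ u = 1/4 ⇒ 1/4 = 1
v ⇔ v = 3/4 ⇔ 3/4 = 1
(u ⇒ u) ⇒ (v ⇔ v) = 1 ⇒ 1 = 1
¬((u ⇒ u) ⇒ (v ⇔ v)) = ¬1 = 0
((u ⇒ u) ⇔ v) + ¬((u ⇒ u) ⇒ (v ⇔ v)) = 3/4 + 0 = 3/4
(¬((v ⇒ v) ⇒ u) ⇔ (¬(v · u) ⇒ (u ⇔ u))) ⇔ (((u ⇒ u) ⇔ v) + ¬((u ⇒ u) ⇒ (v ⇔ v))) = 3/4 ⇔ 3/4 = 1
¬v = ¬3/4 = 1/4
u ⇒ u = 1/4 ⇒ 1/4 = 1
¬(u ⇒ u) = ¬1 = 0
¬v + ¬(u ⇒ u) = 1/4 + 0 = 1/4
¬v = ¬3/4 = 1/4
¬v ⇔ u = 1/4 ⇔ 1/4 = 1
¬(¬v ⇔ u) = ¬1 = 0
(¬v + ¬(u ⇒ u)) ⇒ ¬(¬v ⇔ u) = 1/4 ⇒ 0 = 3/4
¬((¬v + ¬(u ⇒ u)) ⇒ ¬(¬v ⇔ u)) = ¬3/4 = 1/4
((¬((v ⇒ v) ⇒ u) ⇔ (¬(v · u) ⇒ (u ⇔ u))) ⇔ (((u ⇒ u) ⇔ v) + ¬((u ⇒ u) ⇒ (v ⇔ v)))) ⇒ ¬((¬v + ¬(u ⇒ u)) ⇒ ¬(¬v ⇔ u)) = 1 ⇒ 1/4 = 1/4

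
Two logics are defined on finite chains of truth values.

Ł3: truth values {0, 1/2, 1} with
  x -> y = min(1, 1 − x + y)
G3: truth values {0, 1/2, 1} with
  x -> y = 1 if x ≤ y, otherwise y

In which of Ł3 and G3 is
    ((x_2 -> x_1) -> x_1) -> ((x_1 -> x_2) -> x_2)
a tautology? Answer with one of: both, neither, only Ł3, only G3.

In Ł3: every assignment gives 1 — tautology.
In G3: at x_1 = 0, x_2 = 1/2 the value is 1/2 — not a tautology.

only Ł3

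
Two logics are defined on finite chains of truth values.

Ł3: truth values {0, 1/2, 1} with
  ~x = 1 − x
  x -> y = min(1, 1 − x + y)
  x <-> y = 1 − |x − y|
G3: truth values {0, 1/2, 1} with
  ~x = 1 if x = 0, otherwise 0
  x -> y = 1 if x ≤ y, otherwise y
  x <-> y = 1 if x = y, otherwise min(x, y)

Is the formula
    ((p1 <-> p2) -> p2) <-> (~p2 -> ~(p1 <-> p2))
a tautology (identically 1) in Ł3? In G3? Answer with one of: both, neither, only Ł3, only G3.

only Ł3

In Ł3: every assignment gives 1 — tautology.
In G3: at p1 = 1/2, p2 = 1/2 the value is 1/2 — not a tautology.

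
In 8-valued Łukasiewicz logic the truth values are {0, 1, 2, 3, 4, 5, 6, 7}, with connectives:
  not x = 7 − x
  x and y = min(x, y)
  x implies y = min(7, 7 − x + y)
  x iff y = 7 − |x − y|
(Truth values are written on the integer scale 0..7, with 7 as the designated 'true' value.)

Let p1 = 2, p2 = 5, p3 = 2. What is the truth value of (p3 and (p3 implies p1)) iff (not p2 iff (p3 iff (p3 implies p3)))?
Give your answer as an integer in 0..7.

p3 implies p1 = 2 implies 2 = 7
p3 and (p3 implies p1) = 2 and 7 = 2
not p2 = not 5 = 2
p3 implies p3 = 2 implies 2 = 7
p3 iff (p3 implies p3) = 2 iff 7 = 2
not p2 iff (p3 iff (p3 implies p3)) = 2 iff 2 = 7
(p3 and (p3 implies p1)) iff (not p2 iff (p3 iff (p3 implies p3))) = 2 iff 7 = 2

2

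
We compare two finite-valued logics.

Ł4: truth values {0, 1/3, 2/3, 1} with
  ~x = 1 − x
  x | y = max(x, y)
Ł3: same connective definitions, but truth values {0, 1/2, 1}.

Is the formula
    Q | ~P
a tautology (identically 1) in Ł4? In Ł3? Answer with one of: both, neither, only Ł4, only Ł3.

In Ł4: at P = 1/3, Q = 0 the value is 2/3 — not a tautology.
In Ł3: at P = 1/2, Q = 0 the value is 1/2 — not a tautology.

neither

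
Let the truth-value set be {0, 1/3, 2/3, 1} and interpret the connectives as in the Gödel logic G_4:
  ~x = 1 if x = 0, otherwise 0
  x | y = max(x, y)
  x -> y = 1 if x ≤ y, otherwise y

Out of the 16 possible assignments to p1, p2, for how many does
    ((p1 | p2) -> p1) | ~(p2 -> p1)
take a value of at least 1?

13

p1 = 0, p2 = 0 ↦ 1  ≥
p1 = 0, p2 = 1/3 ↦ 1  ≥
p1 = 0, p2 = 2/3 ↦ 1  ≥
p1 = 0, p2 = 1 ↦ 1  ≥
p1 = 1/3, p2 = 0 ↦ 1  ≥
p1 = 1/3, p2 = 1/3 ↦ 1  ≥
p1 = 1/3, p2 = 2/3 ↦ 1/3  <
p1 = 1/3, p2 = 1 ↦ 1/3  <
p1 = 2/3, p2 = 0 ↦ 1  ≥
p1 = 2/3, p2 = 1/3 ↦ 1  ≥
p1 = 2/3, p2 = 2/3 ↦ 1  ≥
p1 = 2/3, p2 = 1 ↦ 2/3  <
p1 = 1, p2 = 0 ↦ 1  ≥
p1 = 1, p2 = 1/3 ↦ 1  ≥
p1 = 1, p2 = 2/3 ↦ 1  ≥
p1 = 1, p2 = 1 ↦ 1  ≥
So 13 of the 16 assignments meet the threshold.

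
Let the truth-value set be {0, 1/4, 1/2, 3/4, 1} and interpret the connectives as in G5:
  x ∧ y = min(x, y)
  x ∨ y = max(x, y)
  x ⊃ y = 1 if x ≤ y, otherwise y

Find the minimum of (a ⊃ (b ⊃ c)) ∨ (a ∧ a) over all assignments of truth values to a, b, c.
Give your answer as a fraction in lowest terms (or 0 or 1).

1/4

Take a = 1/4, b = 1/4, c = 0:
b ⊃ c = 1/4 ⊃ 0 = 0
a ⊃ (b ⊃ c) = 1/4 ⊃ 0 = 0
a ∧ a = 1/4 ∧ 1/4 = 1/4
(a ⊃ (b ⊃ c)) ∨ (a ∧ a) = 0 ∨ 1/4 = 1/4
No assignment yields a value below 1/4, so this is the minimum.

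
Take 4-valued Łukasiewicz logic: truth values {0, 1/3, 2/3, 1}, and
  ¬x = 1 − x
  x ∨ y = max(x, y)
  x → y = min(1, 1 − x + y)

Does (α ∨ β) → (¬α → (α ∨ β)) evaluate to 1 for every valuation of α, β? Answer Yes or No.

Yes

α = 0, β = 0 ↦ 1
α = 0, β = 1/3 ↦ 1
α = 0, β = 2/3 ↦ 1
α = 0, β = 1 ↦ 1
α = 1/3, β = 0 ↦ 1
α = 1/3, β = 1/3 ↦ 1
α = 1/3, β = 2/3 ↦ 1
α = 1/3, β = 1 ↦ 1
α = 2/3, β = 0 ↦ 1
α = 2/3, β = 1/3 ↦ 1
α = 2/3, β = 2/3 ↦ 1
α = 2/3, β = 1 ↦ 1
α = 1, β = 0 ↦ 1
α = 1, β = 1/3 ↦ 1
α = 1, β = 2/3 ↦ 1
α = 1, β = 1 ↦ 1
Every assignment gives a value ≥ 1.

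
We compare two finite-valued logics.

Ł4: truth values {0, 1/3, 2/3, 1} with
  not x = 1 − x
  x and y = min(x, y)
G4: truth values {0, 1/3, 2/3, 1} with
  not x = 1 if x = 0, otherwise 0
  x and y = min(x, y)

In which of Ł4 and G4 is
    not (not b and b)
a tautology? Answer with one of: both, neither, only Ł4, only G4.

only G4

In Ł4: at b = 1/3 the value is 2/3 — not a tautology.
In G4: every assignment gives 1 — tautology.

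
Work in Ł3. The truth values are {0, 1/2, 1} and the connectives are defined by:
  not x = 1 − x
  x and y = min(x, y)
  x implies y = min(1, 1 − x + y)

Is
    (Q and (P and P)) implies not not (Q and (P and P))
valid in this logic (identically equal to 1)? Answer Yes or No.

P = 0, Q = 0 ↦ 1
P = 0, Q = 1/2 ↦ 1
P = 0, Q = 1 ↦ 1
P = 1/2, Q = 0 ↦ 1
P = 1/2, Q = 1/2 ↦ 1
P = 1/2, Q = 1 ↦ 1
P = 1, Q = 0 ↦ 1
P = 1, Q = 1/2 ↦ 1
P = 1, Q = 1 ↦ 1
Every assignment gives a value ≥ 1.

Yes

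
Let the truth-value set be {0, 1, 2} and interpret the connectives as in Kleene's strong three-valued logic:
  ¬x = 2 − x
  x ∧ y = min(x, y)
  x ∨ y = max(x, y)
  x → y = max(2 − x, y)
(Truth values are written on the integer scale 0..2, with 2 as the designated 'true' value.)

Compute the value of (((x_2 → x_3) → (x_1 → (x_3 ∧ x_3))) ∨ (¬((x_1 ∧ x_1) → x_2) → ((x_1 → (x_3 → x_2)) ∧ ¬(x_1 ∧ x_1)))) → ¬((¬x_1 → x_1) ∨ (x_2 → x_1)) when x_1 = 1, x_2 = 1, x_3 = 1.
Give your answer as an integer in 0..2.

x_2 → x_3 = 1 → 1 = 1
x_3 ∧ x_3 = 1 ∧ 1 = 1
x_1 → (x_3 ∧ x_3) = 1 → 1 = 1
(x_2 → x_3) → (x_1 → (x_3 ∧ x_3)) = 1 → 1 = 1
x_1 ∧ x_1 = 1 ∧ 1 = 1
(x_1 ∧ x_1) → x_2 = 1 → 1 = 1
¬((x_1 ∧ x_1) → x_2) = ¬1 = 1
x_3 → x_2 = 1 → 1 = 1
x_1 → (x_3 → x_2) = 1 → 1 = 1
x_1 ∧ x_1 = 1 ∧ 1 = 1
¬(x_1 ∧ x_1) = ¬1 = 1
(x_1 → (x_3 → x_2)) ∧ ¬(x_1 ∧ x_1) = 1 ∧ 1 = 1
¬((x_1 ∧ x_1) → x_2) → ((x_1 → (x_3 → x_2)) ∧ ¬(x_1 ∧ x_1)) = 1 → 1 = 1
((x_2 → x_3) → (x_1 → (x_3 ∧ x_3))) ∨ (¬((x_1 ∧ x_1) → x_2) → ((x_1 → (x_3 → x_2)) ∧ ¬(x_1 ∧ x_1))) = 1 ∨ 1 = 1
¬x_1 = ¬1 = 1
¬x_1 → x_1 = 1 → 1 = 1
x_2 → x_1 = 1 → 1 = 1
(¬x_1 → x_1) ∨ (x_2 → x_1) = 1 ∨ 1 = 1
¬((¬x_1 → x_1) ∨ (x_2 → x_1)) = ¬1 = 1
(((x_2 → x_3) → (x_1 → (x_3 ∧ x_3))) ∨ (¬((x_1 ∧ x_1) → x_2) → ((x_1 → (x_3 → x_2)) ∧ ¬(x_1 ∧ x_1)))) → ¬((¬x_1 → x_1) ∨ (x_2 → x_1)) = 1 → 1 = 1

1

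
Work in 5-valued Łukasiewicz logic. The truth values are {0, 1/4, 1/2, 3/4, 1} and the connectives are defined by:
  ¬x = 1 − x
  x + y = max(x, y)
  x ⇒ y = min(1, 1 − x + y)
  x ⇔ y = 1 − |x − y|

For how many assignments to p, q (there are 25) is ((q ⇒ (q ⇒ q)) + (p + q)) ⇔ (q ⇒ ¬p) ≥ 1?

15

value 1: 15 assignments (counts)
value 3/4: 4 assignments
value 1/2: 3 assignments
value 1/4: 2 assignments
value 0: 1 assignment
So 15 of the 25 assignments meet the threshold.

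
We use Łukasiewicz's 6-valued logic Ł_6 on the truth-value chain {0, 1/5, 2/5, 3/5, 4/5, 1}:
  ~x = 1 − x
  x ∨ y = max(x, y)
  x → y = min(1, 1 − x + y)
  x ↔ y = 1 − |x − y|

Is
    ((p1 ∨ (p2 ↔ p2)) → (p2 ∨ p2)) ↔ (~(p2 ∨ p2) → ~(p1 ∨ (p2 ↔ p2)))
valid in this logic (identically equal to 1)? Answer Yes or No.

Yes

At p1 = 0, p2 = 4/5, for instance:
p2 ↔ p2 = 4/5 ↔ 4/5 = 1
p1 ∨ (p2 ↔ p2) = 0 ∨ 1 = 1
p2 ∨ p2 = 4/5 ∨ 4/5 = 4/5
(p1 ∨ (p2 ↔ p2)) → (p2 ∨ p2) = 1 → 4/5 = 4/5
~(p2 ∨ p2) = ~4/5 = 1/5
~(p1 ∨ (p2 ↔ p2)) = ~1 = 0
~(p2 ∨ p2) → ~(p1 ∨ (p2 ↔ p2)) = 1/5 → 0 = 4/5
((p1 ∨ (p2 ↔ p2)) → (p2 ∨ p2)) ↔ (~(p2 ∨ p2) → ~(p1 ∨ (p2 ↔ p2))) = 4/5 ↔ 4/5 = 1
and checking the remaining 35 assignments likewise gives ≥ 1 in every case.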